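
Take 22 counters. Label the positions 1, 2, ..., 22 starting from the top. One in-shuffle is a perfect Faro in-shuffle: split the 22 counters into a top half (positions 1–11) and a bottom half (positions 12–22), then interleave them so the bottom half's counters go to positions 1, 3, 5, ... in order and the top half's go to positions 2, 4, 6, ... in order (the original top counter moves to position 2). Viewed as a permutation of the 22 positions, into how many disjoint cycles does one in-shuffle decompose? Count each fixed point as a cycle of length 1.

Trace each unvisited position around until it returns:
(1 2 4 8 16 9 ... len 11) (5 10 20 17 11 22 ... len 11)
2 cycles in total.

2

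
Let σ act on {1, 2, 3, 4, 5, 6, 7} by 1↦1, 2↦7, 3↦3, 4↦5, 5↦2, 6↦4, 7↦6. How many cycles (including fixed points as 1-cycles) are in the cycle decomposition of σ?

3

Cycle decomposition: (1) (2 7 6 4 5) (3).
3 cycles.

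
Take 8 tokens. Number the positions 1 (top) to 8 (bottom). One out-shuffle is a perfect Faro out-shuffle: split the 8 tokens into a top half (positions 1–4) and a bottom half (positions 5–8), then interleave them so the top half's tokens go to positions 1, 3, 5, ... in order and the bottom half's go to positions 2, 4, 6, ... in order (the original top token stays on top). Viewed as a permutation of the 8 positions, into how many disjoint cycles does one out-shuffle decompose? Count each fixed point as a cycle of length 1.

Trace each unvisited position around until it returns:
(1) (2 3 5) (4 7 6) (8)
4 cycles in total.

4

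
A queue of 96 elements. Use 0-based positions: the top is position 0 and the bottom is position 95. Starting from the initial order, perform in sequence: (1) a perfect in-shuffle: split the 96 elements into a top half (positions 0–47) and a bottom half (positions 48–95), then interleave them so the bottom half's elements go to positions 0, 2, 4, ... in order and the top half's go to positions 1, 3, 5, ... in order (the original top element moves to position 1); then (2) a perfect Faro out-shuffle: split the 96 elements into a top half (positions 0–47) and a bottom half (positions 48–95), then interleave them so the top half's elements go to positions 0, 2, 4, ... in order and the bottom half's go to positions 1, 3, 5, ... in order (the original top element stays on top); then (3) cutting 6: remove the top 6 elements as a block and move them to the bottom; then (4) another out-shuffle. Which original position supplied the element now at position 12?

51

Undo the operations in reverse order, starting from position 12:
  undo op 4 (out-shuffle, from top half): 12 ← 6
  undo op 3 (cut 6): 6 ← 12
  undo op 2 (out-shuffle, from top half): 12 ← 6
  undo op 1 (in-shuffle, from bottom half): 6 ← 51
So the element at position 12 came from original position 51.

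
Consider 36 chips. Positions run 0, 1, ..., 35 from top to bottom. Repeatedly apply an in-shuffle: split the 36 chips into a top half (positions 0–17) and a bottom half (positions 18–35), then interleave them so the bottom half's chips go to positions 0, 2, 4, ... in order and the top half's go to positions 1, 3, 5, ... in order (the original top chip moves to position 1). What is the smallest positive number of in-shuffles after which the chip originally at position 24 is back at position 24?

Follow position 24 under repeated in-shuffles:
24 → 12 → 25 → 14 → 29 → 22 → 8 → 17 → ... → 24 (length 36)
It first returns after 36 in-shuffles.

36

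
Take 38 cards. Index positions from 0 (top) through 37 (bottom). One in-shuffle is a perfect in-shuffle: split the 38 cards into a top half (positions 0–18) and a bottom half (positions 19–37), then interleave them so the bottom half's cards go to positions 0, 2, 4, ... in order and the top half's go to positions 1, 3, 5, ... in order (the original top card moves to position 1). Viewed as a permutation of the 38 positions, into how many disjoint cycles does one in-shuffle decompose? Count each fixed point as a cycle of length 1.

4

Trace each unvisited position around until it returns:
(0 1 3 7 15 31 ... len 12) (2 5 11 23 8 17 ... len 12) (6 13 27 16 33 28 ... len 12) (12 25)
4 cycles in total.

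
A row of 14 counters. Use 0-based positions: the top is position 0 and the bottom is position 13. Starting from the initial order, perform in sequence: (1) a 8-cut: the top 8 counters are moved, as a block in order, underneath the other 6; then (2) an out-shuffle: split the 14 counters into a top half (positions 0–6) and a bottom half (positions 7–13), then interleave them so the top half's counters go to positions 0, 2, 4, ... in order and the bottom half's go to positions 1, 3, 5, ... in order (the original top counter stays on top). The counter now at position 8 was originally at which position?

Undo the operations in reverse order, starting from position 8:
  undo op 2 (out-shuffle, from top half): 8 ← 4
  undo op 1 (cut 8): 4 ← 12
So the counter at position 8 came from original position 12.

12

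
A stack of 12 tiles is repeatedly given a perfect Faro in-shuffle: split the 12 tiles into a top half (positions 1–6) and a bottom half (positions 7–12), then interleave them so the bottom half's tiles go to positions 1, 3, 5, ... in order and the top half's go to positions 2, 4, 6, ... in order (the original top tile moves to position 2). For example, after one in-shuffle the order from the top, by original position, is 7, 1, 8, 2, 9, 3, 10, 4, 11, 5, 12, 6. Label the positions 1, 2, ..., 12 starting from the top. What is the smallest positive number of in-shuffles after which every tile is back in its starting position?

12

The in-shuffle permutes the 12 positions with cycle lengths [12].
Every tile is home exactly when every cycle has completed a whole number of laps, i.e. after lcm(12) = 12 in-shuffles.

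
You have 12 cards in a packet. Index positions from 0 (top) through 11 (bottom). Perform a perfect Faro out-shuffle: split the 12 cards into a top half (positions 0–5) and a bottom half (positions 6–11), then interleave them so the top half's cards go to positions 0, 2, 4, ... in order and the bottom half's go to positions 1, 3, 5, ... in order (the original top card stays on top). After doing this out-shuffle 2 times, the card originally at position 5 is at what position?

Track the card's position through each out-shuffle:
5 → 10 → 9

9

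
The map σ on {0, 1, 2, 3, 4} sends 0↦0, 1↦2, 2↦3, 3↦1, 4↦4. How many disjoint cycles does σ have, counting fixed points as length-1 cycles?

3

Cycle decomposition: (0) (1 2 3) (4).
3 cycles.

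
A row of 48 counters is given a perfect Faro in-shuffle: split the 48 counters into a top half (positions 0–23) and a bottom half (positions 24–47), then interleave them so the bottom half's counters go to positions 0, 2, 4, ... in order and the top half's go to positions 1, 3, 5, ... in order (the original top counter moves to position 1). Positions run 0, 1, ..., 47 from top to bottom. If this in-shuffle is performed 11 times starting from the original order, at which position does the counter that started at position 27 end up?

13

Track the counter's position through each in-shuffle:
27 → 6 → 13 → 27 → 6 → 13 → 27 → 6 → 13 → 27 → 6 → 13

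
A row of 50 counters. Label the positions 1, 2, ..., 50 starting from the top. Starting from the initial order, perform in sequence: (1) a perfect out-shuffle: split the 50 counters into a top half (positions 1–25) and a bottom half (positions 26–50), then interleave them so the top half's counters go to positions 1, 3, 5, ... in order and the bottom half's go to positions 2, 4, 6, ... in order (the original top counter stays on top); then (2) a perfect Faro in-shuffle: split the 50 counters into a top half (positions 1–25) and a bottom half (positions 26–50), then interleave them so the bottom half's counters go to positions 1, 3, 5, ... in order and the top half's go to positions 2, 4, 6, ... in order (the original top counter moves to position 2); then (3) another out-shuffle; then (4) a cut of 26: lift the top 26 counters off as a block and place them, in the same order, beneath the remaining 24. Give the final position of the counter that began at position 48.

6

Track the counter from position 48 forward through each operation:
  after op 1 (out-shuffle): 48 → 46
  after op 2 (in-shuffle): 46 → 41
  after op 3 (out-shuffle): 41 → 32
  after op 4 (cut 26): 32 → 6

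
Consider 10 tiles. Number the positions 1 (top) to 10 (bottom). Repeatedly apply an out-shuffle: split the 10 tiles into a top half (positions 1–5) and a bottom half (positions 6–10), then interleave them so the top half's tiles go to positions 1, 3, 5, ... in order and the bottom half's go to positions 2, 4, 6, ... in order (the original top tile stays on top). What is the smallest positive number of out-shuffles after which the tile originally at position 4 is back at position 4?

Follow position 4 under repeated out-shuffles:
4 → 7 → 4
It first returns after 2 out-shuffles.

2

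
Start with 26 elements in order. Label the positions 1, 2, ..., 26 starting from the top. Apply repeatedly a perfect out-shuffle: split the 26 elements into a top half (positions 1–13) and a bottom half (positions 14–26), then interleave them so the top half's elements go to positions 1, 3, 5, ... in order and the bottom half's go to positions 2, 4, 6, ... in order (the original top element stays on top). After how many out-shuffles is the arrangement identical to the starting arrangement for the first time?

The out-shuffle permutes the 26 positions with cycle lengths [1, 1, 4, 20].
Every element is home exactly when every cycle has completed a whole number of laps, i.e. after lcm(1, 4, 20) = 20 out-shuffles.

20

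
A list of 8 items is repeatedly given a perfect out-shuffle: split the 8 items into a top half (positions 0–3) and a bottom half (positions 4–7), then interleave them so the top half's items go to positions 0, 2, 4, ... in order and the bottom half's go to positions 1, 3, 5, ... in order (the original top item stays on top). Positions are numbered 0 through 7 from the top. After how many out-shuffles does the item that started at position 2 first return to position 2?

Follow position 2 under repeated out-shuffles:
2 → 4 → 1 → 2
It first returns after 3 out-shuffles.

3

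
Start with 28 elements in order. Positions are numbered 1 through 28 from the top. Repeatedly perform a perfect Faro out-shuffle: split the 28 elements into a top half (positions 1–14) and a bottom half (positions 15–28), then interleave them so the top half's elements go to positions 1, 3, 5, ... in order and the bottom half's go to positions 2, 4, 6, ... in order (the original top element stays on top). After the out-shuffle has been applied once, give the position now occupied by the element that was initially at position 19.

Track the element's position through each out-shuffle:
19 → 10

10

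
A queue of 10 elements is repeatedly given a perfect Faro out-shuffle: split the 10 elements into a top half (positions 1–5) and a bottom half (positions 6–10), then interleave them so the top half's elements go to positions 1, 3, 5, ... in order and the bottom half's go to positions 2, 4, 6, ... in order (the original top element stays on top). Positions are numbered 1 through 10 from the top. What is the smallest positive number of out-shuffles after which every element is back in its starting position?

The out-shuffle permutes the 10 positions with cycle lengths [1, 1, 2, 6].
Every element is home exactly when every cycle has completed a whole number of laps, i.e. after lcm(1, 2, 6) = 6 out-shuffles.

6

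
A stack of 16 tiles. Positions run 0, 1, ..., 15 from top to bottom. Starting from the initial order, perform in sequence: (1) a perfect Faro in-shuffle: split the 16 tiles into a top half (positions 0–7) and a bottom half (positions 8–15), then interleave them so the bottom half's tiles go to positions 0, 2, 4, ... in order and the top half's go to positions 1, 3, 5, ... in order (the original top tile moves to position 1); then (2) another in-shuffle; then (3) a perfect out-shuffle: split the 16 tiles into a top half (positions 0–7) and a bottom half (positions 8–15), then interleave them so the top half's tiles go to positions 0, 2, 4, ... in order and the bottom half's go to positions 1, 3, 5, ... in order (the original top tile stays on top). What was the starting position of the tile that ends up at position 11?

11

Undo the operations in reverse order, starting from position 11:
  undo op 3 (out-shuffle, from bottom half): 11 ← 13
  undo op 2 (in-shuffle, from top half): 13 ← 6
  undo op 1 (in-shuffle, from bottom half): 6 ← 11
So the tile at position 11 came from original position 11.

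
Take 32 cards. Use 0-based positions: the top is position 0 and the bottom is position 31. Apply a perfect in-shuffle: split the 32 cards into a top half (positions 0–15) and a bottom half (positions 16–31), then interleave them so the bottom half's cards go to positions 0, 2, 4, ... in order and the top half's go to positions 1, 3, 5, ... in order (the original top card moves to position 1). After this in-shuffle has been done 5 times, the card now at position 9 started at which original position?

Work backwards from position 9, undoing one in-shuffle at a time:
9 ← 4 ← 18 ← 25 ← 12 ← 22
So the card now at position 9 started at position 22.

22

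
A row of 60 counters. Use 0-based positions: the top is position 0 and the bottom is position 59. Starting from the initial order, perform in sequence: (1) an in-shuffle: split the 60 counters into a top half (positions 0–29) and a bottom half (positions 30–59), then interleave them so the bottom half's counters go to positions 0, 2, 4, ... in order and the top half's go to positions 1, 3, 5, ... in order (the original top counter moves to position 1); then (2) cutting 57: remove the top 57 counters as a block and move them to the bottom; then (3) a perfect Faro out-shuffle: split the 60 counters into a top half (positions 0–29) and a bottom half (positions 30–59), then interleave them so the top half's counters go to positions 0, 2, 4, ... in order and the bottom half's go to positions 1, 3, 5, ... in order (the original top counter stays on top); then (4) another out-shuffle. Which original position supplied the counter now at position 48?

4

Undo the operations in reverse order, starting from position 48:
  undo op 4 (out-shuffle, from top half): 48 ← 24
  undo op 3 (out-shuffle, from top half): 24 ← 12
  undo op 2 (cut 57): 12 ← 9
  undo op 1 (in-shuffle, from top half): 9 ← 4
So the counter at position 48 came from original position 4.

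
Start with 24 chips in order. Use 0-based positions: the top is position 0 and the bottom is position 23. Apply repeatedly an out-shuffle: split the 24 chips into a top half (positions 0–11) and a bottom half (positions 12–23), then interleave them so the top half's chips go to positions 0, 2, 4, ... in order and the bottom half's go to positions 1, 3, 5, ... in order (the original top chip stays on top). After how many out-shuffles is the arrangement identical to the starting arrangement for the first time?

The out-shuffle permutes the 24 positions with cycle lengths [1, 1, 11, 11].
Every chip is home exactly when every cycle has completed a whole number of laps, i.e. after lcm(1, 11) = 11 out-shuffles.

11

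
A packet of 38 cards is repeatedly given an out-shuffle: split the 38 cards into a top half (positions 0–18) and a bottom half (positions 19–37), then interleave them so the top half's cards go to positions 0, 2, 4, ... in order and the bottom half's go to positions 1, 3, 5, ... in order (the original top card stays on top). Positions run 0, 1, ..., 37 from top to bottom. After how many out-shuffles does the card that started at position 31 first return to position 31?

36

Follow position 31 under repeated out-shuffles:
31 → 25 → 13 → 26 → 15 → 30 → 23 → 9 → ... → 31 (length 36)
It first returns after 36 out-shuffles.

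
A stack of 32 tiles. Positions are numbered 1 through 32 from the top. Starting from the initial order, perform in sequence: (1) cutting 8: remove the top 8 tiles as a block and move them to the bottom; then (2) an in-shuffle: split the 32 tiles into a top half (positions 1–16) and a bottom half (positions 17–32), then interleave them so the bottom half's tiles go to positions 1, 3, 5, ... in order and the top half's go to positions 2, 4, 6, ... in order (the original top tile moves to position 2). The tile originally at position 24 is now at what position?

32

Track the tile from position 24 forward through each operation:
  after op 1 (cut 8): 24 → 16
  after op 2 (in-shuffle): 16 → 32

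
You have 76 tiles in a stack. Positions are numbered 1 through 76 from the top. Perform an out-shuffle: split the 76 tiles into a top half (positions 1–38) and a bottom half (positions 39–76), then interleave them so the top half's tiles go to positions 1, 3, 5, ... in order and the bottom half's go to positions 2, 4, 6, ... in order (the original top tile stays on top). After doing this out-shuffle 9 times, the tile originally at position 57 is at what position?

Track the tile's position through each out-shuffle:
57 → 38 → 75 → 74 → 72 → 68 → 60 → 44 → 12 → 23

23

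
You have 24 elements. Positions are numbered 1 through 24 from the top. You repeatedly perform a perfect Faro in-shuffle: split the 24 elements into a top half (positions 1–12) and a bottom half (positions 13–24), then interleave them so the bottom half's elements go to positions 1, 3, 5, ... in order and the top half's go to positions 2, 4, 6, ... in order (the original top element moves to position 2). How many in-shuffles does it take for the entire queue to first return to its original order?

The in-shuffle permutes the 24 positions with cycle lengths [4, 20].
Every element is home exactly when every cycle has completed a whole number of laps, i.e. after lcm(4, 20) = 20 in-shuffles.

20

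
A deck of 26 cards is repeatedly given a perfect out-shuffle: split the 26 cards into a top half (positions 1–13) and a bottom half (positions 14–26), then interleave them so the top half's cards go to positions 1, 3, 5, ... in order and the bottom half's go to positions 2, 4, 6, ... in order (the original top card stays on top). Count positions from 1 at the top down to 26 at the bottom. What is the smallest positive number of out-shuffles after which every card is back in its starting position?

20

The out-shuffle permutes the 26 positions with cycle lengths [1, 1, 4, 20].
Every card is home exactly when every cycle has completed a whole number of laps, i.e. after lcm(1, 4, 20) = 20 out-shuffles.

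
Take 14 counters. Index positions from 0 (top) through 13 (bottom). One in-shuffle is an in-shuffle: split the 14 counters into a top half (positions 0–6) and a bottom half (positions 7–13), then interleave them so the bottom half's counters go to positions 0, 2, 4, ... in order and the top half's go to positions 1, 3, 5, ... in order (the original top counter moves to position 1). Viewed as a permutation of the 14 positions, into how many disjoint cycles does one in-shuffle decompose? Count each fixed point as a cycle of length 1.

Trace each unvisited position around until it returns:
(0 1 3 7) (2 5 11 8) (4 9) (6 13 12 10)
4 cycles in total.

4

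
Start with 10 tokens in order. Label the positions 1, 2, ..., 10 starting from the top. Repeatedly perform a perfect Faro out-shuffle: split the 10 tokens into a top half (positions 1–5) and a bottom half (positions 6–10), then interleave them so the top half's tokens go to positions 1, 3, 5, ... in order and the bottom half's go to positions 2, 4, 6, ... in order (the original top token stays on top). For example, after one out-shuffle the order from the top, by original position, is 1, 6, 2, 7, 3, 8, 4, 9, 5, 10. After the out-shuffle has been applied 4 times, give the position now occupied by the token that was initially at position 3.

6

Track the token's position through each out-shuffle:
3 → 5 → 9 → 8 → 6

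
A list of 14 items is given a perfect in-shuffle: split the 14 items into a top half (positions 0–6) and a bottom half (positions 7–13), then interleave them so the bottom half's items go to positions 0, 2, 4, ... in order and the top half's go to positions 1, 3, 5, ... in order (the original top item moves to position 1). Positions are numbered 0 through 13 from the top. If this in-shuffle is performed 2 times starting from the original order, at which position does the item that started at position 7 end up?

1

Track the item's position through each in-shuffle:
7 → 0 → 1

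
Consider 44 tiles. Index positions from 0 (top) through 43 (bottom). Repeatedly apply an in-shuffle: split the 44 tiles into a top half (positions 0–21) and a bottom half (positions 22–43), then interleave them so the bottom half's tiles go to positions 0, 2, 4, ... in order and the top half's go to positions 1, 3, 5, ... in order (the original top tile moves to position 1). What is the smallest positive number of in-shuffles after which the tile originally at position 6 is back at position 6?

Follow position 6 under repeated in-shuffles:
6 → 13 → 27 → 10 → 21 → 43 → 42 → 40 → 36 → 28 → 12 → 25 → 6
It first returns after 12 in-shuffles.

12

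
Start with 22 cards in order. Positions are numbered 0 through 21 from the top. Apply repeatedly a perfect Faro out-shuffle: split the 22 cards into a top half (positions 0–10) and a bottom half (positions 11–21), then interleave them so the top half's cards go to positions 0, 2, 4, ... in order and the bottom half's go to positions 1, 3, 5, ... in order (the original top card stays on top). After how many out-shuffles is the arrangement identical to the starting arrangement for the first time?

The out-shuffle permutes the 22 positions with cycle lengths [1, 1, 2, 3, 3, 6, 6].
Every card is home exactly when every cycle has completed a whole number of laps, i.e. after lcm(1, 2, 3, 6) = 6 out-shuffles.

6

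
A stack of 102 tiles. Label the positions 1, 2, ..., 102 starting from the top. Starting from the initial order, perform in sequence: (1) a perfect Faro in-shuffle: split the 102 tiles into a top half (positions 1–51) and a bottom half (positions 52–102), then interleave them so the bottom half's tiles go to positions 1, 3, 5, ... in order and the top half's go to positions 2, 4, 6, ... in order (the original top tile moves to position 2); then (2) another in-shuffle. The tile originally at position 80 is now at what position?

Track the tile from position 80 forward through each operation:
  after op 1 (in-shuffle): 80 → 57
  after op 2 (in-shuffle): 57 → 11

11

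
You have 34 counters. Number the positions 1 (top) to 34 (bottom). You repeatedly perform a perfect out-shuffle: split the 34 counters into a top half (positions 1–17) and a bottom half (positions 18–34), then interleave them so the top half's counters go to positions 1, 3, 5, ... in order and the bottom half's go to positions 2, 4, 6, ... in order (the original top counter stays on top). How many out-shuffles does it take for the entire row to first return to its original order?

10

The out-shuffle permutes the 34 positions with cycle lengths [1, 1, 2, 10, 10, 10].
Every counter is home exactly when every cycle has completed a whole number of laps, i.e. after lcm(1, 2, 10) = 10 out-shuffles.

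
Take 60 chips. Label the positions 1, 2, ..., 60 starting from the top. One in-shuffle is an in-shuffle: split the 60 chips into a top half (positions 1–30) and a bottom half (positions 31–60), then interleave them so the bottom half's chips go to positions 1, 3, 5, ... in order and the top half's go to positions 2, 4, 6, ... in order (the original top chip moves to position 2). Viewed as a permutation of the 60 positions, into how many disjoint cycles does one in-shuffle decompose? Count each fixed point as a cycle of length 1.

1

Trace each unvisited position around until it returns:
(1 2 4 8 16 32 ... len 60)
1 cycle in total.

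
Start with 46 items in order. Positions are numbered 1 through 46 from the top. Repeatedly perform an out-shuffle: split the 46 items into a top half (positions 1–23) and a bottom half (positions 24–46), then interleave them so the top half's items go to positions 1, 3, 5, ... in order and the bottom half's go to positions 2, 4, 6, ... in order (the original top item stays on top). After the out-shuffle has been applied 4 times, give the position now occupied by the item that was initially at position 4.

4

Track the item's position through each out-shuffle:
4 → 7 → 13 → 25 → 4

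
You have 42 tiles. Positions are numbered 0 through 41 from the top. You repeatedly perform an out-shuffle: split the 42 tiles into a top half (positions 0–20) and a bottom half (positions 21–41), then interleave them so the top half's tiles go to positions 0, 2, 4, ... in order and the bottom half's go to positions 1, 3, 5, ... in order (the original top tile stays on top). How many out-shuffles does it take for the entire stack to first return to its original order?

20

The out-shuffle permutes the 42 positions with cycle lengths [1, 1, 20, 20].
Every tile is home exactly when every cycle has completed a whole number of laps, i.e. after lcm(1, 20) = 20 out-shuffles.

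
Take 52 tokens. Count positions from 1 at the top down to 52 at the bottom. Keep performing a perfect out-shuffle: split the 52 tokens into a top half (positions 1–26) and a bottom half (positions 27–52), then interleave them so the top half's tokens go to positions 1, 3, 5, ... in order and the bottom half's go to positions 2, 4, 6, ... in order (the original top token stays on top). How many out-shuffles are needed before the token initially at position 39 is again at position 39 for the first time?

Follow position 39 under repeated out-shuffles:
39 → 26 → 51 → 50 → 48 → 44 → 36 → 20 → 39
It first returns after 8 out-shuffles.

8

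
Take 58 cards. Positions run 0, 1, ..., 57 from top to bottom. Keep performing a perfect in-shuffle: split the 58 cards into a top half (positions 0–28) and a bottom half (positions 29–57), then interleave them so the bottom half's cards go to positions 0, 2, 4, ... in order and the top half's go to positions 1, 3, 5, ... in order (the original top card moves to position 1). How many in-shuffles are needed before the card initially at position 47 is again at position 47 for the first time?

58

Follow position 47 under repeated in-shuffles:
47 → 36 → 14 → 29 → 0 → 1 → 3 → 7 → ... → 47 (length 58)
It first returns after 58 in-shuffles.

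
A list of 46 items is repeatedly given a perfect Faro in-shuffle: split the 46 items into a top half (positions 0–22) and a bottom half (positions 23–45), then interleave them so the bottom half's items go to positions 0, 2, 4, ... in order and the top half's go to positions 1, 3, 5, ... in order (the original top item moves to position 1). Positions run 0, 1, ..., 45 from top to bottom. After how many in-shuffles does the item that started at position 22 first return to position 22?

23

Follow position 22 under repeated in-shuffles:
22 → 45 → 44 → 42 → 38 → 30 → 14 → 29 → ... → 22 (length 23)
It first returns after 23 in-shuffles.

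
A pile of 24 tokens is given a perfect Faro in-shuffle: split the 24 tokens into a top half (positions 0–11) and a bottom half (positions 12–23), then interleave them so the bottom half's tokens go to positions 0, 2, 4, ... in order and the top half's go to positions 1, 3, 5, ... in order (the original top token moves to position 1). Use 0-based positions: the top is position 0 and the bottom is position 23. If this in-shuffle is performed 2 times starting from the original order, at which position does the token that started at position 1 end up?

Track the token's position through each in-shuffle:
1 → 3 → 7

7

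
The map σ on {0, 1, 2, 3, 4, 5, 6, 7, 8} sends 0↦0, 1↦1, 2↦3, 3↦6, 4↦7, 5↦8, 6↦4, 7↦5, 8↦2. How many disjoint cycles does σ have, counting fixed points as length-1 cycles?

Cycle decomposition: (0) (1) (2 3 6 4 7 5 8).
3 cycles.

3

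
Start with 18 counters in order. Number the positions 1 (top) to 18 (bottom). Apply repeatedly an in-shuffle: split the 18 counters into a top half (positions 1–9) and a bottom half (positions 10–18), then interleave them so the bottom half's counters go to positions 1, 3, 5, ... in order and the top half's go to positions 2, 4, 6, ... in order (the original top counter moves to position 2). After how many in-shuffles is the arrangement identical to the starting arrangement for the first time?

The in-shuffle permutes the 18 positions with cycle lengths [18].
Every counter is home exactly when every cycle has completed a whole number of laps, i.e. after lcm(18) = 18 in-shuffles.

18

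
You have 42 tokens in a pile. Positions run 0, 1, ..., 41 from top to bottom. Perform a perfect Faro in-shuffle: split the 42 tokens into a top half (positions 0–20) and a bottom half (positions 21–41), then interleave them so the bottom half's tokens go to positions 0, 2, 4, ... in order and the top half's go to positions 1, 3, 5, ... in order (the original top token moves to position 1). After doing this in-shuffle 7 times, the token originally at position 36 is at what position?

5

Track the token's position through each in-shuffle:
36 → 30 → 18 → 37 → 32 → 22 → 2 → 5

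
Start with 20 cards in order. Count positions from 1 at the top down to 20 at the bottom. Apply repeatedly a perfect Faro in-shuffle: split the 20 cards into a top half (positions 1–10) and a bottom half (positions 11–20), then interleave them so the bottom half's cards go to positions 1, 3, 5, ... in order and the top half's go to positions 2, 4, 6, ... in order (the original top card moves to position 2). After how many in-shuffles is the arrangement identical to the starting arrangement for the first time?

The in-shuffle permutes the 20 positions with cycle lengths [2, 3, 3, 6, 6].
Every card is home exactly when every cycle has completed a whole number of laps, i.e. after lcm(2, 3, 6) = 6 in-shuffles.

6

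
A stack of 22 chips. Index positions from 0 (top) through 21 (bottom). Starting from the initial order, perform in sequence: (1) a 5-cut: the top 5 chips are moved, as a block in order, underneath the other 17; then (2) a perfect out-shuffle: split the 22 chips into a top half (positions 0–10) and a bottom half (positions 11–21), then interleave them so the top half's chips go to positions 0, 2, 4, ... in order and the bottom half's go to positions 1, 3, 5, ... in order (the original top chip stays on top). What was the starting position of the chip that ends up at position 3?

Undo the operations in reverse order, starting from position 3:
  undo op 2 (out-shuffle, from bottom half): 3 ← 12
  undo op 1 (cut 5): 12 ← 17
So the chip at position 3 came from original position 17.

17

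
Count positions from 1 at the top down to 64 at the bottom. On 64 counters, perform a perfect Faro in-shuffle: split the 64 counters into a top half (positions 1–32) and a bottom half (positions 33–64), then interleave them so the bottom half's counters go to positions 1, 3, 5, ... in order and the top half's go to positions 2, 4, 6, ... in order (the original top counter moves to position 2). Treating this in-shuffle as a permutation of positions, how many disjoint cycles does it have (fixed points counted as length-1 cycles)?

Trace each unvisited position around until it returns:
(1 2 4 8 16 32 ... len 12) (3 6 12 24 48 31 ... len 12) (5 10 20 40 15 30 ... len 12) (7 14 28 56 47 29 ... len 12) (11 22 44 23 46 27 ... len 12) (13 26 52 39)
6 cycles in total.

6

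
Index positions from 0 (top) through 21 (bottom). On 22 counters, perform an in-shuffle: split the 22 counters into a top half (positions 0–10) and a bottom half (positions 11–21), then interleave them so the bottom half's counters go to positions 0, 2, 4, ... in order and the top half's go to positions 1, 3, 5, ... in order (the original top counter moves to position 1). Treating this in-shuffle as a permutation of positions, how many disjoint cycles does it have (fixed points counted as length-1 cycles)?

2

Trace each unvisited position around until it returns:
(0 1 3 7 15 8 ... len 11) (4 9 19 16 10 21 ... len 11)
2 cycles in total.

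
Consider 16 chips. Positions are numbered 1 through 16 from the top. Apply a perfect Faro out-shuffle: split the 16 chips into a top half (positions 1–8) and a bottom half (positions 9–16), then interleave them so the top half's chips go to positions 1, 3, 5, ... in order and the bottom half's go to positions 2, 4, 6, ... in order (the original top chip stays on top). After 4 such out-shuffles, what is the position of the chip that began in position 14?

Track the chip's position through each out-shuffle:
14 → 12 → 8 → 15 → 14

14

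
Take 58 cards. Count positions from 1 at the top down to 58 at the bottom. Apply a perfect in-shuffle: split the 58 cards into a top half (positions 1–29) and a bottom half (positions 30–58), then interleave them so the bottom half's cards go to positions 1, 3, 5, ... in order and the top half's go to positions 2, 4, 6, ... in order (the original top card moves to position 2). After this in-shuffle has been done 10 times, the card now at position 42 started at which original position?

Work backwards from position 42, undoing one in-shuffle at a time:
42 ← 21 ← 40 ← 20 ← 10 ← 5 ← 32 ← 16 ← 8 ← 4 ← 2
So the card now at position 42 started at position 2.

2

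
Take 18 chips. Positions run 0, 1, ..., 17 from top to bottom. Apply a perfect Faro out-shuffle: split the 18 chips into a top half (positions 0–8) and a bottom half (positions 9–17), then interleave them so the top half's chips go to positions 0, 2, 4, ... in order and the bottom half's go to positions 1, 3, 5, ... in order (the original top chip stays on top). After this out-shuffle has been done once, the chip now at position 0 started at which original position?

Work backwards from position 0, undoing one out-shuffle at a time:
0 ← 0
So the chip now at position 0 started at position 0.

0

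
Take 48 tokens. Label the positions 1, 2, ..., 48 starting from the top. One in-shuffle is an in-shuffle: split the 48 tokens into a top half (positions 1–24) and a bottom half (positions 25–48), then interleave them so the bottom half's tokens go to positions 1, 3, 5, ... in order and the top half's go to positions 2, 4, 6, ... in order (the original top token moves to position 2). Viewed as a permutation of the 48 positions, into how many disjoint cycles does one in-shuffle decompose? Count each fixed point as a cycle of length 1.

Trace each unvisited position around until it returns:
(1 2 4 8 16 32 ... len 21) (3 6 12 24 48 47 ... len 21) (7 14 28) (21 42 35)
4 cycles in total.

4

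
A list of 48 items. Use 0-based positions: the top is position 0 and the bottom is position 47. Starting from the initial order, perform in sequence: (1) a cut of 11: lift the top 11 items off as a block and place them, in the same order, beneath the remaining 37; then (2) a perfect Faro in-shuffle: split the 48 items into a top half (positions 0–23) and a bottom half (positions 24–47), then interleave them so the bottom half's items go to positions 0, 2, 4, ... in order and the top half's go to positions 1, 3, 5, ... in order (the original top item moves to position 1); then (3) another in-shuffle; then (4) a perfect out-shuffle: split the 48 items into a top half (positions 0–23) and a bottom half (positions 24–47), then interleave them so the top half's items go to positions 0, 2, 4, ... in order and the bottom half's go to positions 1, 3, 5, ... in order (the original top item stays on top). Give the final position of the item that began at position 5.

Track the item from position 5 forward through each operation:
  after op 1 (cut 11): 5 → 42
  after op 2 (in-shuffle): 42 → 36
  after op 3 (in-shuffle): 36 → 24
  after op 4 (out-shuffle): 24 → 1

1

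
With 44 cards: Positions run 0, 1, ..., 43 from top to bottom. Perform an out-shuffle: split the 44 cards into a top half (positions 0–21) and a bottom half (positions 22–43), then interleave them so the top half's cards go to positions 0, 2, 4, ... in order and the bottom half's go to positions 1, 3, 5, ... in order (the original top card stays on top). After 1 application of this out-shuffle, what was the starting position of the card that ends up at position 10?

Work backwards from position 10, undoing one out-shuffle at a time:
10 ← 5
So the card now at position 10 started at position 5.

5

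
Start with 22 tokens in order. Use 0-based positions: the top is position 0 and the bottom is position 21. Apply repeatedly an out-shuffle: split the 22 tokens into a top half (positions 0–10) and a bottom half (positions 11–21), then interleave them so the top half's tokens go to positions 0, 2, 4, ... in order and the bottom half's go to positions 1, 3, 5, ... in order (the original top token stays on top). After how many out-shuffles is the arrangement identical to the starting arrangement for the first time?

The out-shuffle permutes the 22 positions with cycle lengths [1, 1, 2, 3, 3, 6, 6].
Every token is home exactly when every cycle has completed a whole number of laps, i.e. after lcm(1, 2, 3, 6) = 6 out-shuffles.

6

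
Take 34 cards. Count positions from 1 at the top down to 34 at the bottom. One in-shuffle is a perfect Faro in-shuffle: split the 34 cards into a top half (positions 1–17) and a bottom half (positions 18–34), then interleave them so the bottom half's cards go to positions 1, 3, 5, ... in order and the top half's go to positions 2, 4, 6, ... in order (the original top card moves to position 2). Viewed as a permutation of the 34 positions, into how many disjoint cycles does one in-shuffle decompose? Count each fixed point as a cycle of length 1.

Trace each unvisited position around until it returns:
(1 2 4 8 16 32 ... len 12) (3 6 12 24 13 26 ... len 12) (5 10 20) (7 14 28 21) (15 30 25)
5 cycles in total.

5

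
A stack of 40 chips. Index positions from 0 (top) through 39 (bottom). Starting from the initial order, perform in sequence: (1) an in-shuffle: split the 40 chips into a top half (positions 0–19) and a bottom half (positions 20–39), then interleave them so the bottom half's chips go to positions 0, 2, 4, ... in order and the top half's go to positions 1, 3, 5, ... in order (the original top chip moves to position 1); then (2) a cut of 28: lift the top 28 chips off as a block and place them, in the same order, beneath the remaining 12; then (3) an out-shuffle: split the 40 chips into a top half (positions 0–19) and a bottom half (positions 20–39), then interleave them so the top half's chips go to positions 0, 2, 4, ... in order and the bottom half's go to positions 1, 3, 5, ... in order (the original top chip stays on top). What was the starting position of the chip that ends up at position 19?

8

Undo the operations in reverse order, starting from position 19:
  undo op 3 (out-shuffle, from bottom half): 19 ← 29
  undo op 2 (cut 28): 29 ← 17
  undo op 1 (in-shuffle, from top half): 17 ← 8
So the chip at position 19 came from original position 8.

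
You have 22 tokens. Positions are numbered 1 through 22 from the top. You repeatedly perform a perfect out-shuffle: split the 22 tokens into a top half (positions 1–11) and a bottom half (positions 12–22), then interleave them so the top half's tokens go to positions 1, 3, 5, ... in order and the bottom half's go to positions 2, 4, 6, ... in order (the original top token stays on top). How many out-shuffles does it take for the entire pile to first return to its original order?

6

The out-shuffle permutes the 22 positions with cycle lengths [1, 1, 2, 3, 3, 6, 6].
Every token is home exactly when every cycle has completed a whole number of laps, i.e. after lcm(1, 2, 3, 6) = 6 out-shuffles.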